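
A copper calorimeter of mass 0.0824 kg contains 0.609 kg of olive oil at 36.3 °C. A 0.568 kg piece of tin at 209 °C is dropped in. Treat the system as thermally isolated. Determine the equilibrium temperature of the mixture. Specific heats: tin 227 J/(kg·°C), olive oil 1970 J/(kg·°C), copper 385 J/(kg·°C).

T_f ≈ 52.7 °C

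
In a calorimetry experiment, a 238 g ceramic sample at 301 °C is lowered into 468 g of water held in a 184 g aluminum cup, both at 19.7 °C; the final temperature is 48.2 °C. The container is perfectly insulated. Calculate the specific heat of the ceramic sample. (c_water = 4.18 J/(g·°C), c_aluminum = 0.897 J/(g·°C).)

c ≈ 1 J/(g·°C)

Heat gained plus heat lost sum to zero:
238·c·(48.2 − 301) + 468·4.18·(48.2 − 19.7) + 184·0.897·(48.2 − 19.7) = 0
-60166 c = -60457
c = -60457/-60166 ≈ 1.005 J/(g·°C)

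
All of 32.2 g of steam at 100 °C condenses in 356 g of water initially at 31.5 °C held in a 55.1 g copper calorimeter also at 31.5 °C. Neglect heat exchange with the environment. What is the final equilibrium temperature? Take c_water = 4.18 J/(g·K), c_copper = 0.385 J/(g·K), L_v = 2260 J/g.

Let T be the final temperature. ΣQ_i = 0:
steam→water at 100 °C releases m L_v = 32.2×2260 = 72772
  condensed water 100 °C→T: 134.6(T − 100)
  water warms: 356×4.18×(T − 31.5) = 1488.1(T − 31.5)
  copper cup: 55.1×0.385×(T − 31.5) = 21.21(T − 31.5)
1643.9 T = 72772 + 13460 + 47543 = 133774
T ≈ 81.38 °C (< 100 °C, so full condensation is consistent).

T_f ≈ 81.4 °C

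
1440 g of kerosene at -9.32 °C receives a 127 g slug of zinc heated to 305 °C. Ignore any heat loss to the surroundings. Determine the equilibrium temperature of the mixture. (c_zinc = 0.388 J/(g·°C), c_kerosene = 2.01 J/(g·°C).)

With ΣQ=0 the equilibrium temperature is the m·c-weighted mean:
T_f = (49.28·305 + 2894.4·(-9.32)) / (49.28 + 2894.4)
    = -11947 / 2943.7 ≈ -4.06 °C

T_f ≈ -4.1 °C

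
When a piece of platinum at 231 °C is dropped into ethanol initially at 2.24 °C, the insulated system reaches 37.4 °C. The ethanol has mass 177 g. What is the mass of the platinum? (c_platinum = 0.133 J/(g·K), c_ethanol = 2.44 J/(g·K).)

m ≈ 590 g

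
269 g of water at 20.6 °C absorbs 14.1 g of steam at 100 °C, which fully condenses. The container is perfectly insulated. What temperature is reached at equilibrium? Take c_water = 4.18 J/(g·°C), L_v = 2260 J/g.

T_f ≈ 51.5 °C

Energy conservation, ΣQ = 0:
steam→water at 100 °C releases m L_v = 14.1×2260 = 31866
  condensed water 100 °C→T: 58.94(T − 100)
  water warms: 269×4.18×(T − 20.6) = 1124.4(T − 20.6)
1183.4 T = 31866 + 5893.8 + 23163 = 60923
T ≈ 51.48 °C — below 100 °C, confirming all the steam condensed.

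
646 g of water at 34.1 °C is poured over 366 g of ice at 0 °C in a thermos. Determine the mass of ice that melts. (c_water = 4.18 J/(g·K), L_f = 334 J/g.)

m_melted ≈ 276 g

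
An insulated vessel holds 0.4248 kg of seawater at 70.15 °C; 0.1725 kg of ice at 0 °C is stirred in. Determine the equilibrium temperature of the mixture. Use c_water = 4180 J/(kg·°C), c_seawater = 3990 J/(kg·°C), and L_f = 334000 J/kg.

Sum of m c ΔT and latent-heat terms is zero:
melt ice: 0.1725×334000 = 57615; warm the meltwater: 721.05 T; seawater cools: 0.4248×3990×(T − 70.15) = 1695(T − 70.15)
2416 T = 118901 − 57615 = 61286
T ≈ 25.37 °C — above 0 °C, consistent with complete melting.

T_f ≈ 25.4 °C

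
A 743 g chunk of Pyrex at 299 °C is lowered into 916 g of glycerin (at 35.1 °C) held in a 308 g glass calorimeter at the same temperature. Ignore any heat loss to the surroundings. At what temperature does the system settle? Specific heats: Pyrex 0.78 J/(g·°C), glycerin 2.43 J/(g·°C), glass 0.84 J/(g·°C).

T_f ≈ 85.0 °C

Net heat exchanged in the isolated system is zero:
743*0.78*(T − 299) + 916*2.43*(T − 35.1) + 308*0.84*(T − 35.1) = 0
579.54(T − 299) + 2225.9(T − 35.1) + 258.72(T − 35.1) = 0
(579.54 + 2225.9 + 258.72) T = 579.54*299 + 2225.9*35.1 + 258.72*35.1
T = 260492 / 3064.1 = 85 °C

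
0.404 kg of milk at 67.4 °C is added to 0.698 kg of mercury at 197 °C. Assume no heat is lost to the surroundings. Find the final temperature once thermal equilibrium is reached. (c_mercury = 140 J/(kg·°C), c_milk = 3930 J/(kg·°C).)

T_f ≈ 74.9 °C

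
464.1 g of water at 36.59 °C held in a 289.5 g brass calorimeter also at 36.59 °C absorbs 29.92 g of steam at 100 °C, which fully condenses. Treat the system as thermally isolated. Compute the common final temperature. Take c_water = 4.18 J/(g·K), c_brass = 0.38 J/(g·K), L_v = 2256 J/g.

Let T be the final temperature. ΣQ_i = 0:
steam→water at 100 °C releases m L_v = 29.92×2256 = 67500; condensed water 100 °C→T: 125.07(T − 100); original water: 1939.9(T − 36.59); brass cup: 289.5×0.38×(T − 36.59) = 110.01(T − 36.59)
2175 T = 67500 + 12507 + 75008 = 155014
T ≈ 71.27 °C (< 100 °C, so full condensation is consistent).

T_f ≈ 71.3 °C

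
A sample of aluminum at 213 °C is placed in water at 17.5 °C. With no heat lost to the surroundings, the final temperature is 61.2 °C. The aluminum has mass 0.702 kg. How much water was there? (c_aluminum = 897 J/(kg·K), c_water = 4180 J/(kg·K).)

Let T be the final temperature. ΣQ_i = 0:
0.702·897·(61.2 − 213) + m·4180·(61.2 − 17.5) = 0
182666 m = 95588
m = 95588/182666 ≈ 0.5233 kg

m ≈ 0.523 kg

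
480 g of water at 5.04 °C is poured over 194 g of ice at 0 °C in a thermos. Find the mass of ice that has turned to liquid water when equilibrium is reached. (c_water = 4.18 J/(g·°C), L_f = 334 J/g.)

Heat available from the water dropping to 0 °C: 480·4.18·5.04 = 10112 J.
Fully melting the ice requires m_ice L_f = 194·334 = 64796 J.
Since 10112 < 64796 J, not all the ice melts; equilibrium is at 0 °C.
Mass melted = 10112/334 ≈ 30.28 g.

m_melted ≈ 30.3 g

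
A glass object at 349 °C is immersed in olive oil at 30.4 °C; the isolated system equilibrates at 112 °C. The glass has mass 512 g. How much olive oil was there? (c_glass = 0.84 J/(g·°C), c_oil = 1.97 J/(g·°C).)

m ≈ 634 g

Let T be the final temperature. ΣQ_i = 0:
512·0.84·(112 − 349) + m·1.97·(112 − 30.4) = 0
160.75 m = 101929
m = 101929/160.75 ≈ 634.1 g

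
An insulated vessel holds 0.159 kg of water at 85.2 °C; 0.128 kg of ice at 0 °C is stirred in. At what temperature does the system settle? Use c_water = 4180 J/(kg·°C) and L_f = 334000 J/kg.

T_f ≈ 11.6 °C

Sum of m c ΔT and latent-heat terms is zero:
latent heat to melt: 0.128·334000 = 42752
  meltwater 0→T: 0.128·4180·T = 535.04 T
  water: 664.62(T − 85.2)
1199.7 T = 56626 − 42752 = 13874
T ≈ 11.56 °C (positive, so assuming full melt was valid).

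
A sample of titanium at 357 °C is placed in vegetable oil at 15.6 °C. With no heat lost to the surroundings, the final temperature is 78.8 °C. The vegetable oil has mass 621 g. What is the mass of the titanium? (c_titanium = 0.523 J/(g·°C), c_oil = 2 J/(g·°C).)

|Q_titanium| = |Q_oil|:
m·0.523·(357 − 78.8) = 621·2·(78.8 − 15.6)
145.5 m = 78494  ⇒  m ≈ 539.5 g

m ≈ 539 g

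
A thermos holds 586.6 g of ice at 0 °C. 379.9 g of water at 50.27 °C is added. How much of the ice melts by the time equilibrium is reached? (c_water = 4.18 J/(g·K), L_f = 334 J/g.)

m_melted ≈ 239 g

Cooling the water to 0 °C releases 379.9·4.18·50.27 = 79828 J.
Fully melting the ice requires m_ice L_f = 586.6·334 = 195924 J.
That's not enough to melt it all — equilibrium is at 0 °C with ice remaining.
Mass melted = 79828/334 ≈ 239 g.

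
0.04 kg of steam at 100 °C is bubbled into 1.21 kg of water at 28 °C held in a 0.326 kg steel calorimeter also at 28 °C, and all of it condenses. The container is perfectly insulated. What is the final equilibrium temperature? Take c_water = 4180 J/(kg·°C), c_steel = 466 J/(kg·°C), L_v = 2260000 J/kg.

T_f ≈ 47.1 °C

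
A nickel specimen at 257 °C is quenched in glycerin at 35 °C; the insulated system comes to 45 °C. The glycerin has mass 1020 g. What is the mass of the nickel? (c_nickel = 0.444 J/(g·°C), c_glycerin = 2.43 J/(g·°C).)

Net heat exchanged in the isolated system is zero:
m×0.444×(45 − 257) + 1020×2.43×(45 − 35) = 0
-94.13 m = -24786
m = -24786/-94.13 ≈ 263.3 g

m ≈ 263 g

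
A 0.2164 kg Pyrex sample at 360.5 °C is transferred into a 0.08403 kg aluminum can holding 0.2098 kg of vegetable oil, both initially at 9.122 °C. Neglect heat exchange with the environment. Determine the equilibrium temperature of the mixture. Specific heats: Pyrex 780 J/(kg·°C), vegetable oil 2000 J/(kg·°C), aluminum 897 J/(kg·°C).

T_f = Σ m_i c_i T_i / Σ m_i c_i:
T_f = (168.79·360.5 + 419.6·9.122 + 75.37·9.122) / (168.79 + 419.6 + 75.37)
    = 65365 / 663.77 ≈ 98.48 °C

T_f ≈ 98.5 °C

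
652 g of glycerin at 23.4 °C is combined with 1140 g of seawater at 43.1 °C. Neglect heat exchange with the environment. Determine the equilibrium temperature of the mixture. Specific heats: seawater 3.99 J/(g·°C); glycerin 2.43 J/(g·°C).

T_f ≈ 38.0 °C

With ΣQ=0 the equilibrium temperature is the m·c-weighted mean:
T_f = (4548.6×43.1 + 1584.4×23.4) / (4548.6 + 1584.4)
    = 233119 / 6133 ≈ 38.01 °C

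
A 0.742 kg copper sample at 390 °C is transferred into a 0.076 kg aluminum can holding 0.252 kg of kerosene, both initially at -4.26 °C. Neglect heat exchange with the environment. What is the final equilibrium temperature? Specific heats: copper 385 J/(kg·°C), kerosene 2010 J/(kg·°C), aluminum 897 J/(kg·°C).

T_f ≈ 126.6 °C

Let T be the final temperature. ΣQ_i = 0:
0.742*385*(T − 390) + 0.252*2010*(T − (-4.26)) + 0.076*897*(T − (-4.26)) = 0
285.67(T − 390) + 506.52(T − (-4.26)) + 68.17(T − (-4.26)) = 0
(285.67 + 506.52 + 68.17) T = 285.67*390 + 506.52*(-4.26) + 68.17*(-4.26)
T ≈ 126.65 °C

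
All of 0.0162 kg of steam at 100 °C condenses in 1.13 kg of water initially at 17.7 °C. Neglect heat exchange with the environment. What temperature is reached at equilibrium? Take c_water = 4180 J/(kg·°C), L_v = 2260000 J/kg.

Let T be the final temperature. ΣQ_i = 0:
steam→water at 100 °C releases m L_v = 0.0162×2260000 = 36612; condensed water 100 °C→T: 67.72(T − 100); water warms: 1.13×4180×(T − 17.7) = 4723.4(T − 17.7)
4791.1 T = 36612 + 6771.6 + 83604 = 126988
T ≈ 26.50 °C, under the boiling point, so the assumption holds.

T_f ≈ 26.5 °C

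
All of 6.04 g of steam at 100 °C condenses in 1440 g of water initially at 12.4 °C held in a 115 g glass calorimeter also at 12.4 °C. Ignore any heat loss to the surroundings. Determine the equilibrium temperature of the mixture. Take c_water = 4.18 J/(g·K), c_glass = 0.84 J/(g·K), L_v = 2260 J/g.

T_f ≈ 15.0 °C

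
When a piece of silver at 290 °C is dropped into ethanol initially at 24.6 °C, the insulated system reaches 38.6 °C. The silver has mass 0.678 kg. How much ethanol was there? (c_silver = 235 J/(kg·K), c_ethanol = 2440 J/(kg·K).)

|Q_silver| = |Q_ethanol|:
0.678·235·(290 − 38.6) = m·2440·(38.6 − 24.6)
34160 m = 40056  ⇒  m ≈ 1.173 kg

m ≈ 1.17 kg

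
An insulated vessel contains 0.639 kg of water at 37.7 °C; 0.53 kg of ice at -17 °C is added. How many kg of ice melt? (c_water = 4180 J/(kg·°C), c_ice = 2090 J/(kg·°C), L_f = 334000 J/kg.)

Water can give up m c ΔT = 0.639·4180·37.7 = 100697 J before reaching 0 °C.
Warming the ice to 0 °C takes 0.53·2090·17 = 18831 J, leaving 81867 J for melting.
Fully melting the ice requires m_ice L_f = 0.53·334000 = 177020 J.
Since 81867 < 177020 J, not all the ice melts; equilibrium is at 0 °C.
m_melted·334000 = 81867  ⇒  m_melted ≈ 0.2451 kg.

m_melted ≈ 0.245 kg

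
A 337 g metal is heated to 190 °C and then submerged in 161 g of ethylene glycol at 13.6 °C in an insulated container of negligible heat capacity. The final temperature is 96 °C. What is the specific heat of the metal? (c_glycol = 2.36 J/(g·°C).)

c ≈ 0.988 J/(g·°C)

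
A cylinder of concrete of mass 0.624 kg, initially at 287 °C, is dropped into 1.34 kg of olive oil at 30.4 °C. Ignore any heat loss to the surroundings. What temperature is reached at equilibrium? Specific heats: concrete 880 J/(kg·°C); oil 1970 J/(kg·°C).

T_f ≈ 74.6 °C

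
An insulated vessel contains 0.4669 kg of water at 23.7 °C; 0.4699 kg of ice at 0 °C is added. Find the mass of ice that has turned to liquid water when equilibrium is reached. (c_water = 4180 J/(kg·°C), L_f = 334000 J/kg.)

m_melted ≈ 0.138 kg

Heat available from the water dropping to 0 °C: 0.4669×4180×23.7 = 46254 J.
Fully melting the ice requires m_ice L_f = 0.4699×334000 = 156947 J.
46254 J < 156947 J, so only part of the ice melts and the system sits at 0 °C.
m_melted×334000 = 46254  ⇒  m_melted ≈ 0.1385 kg.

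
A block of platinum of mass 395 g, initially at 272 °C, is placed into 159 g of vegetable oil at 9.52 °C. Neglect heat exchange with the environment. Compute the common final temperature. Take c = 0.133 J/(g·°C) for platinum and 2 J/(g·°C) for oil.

Set heat shed by the hot body equal to heat absorbed by the cold body:
395·0.133·(272 − T) = 159·2·(T − 9.52)
52.54(272 − T) = 318(T − 9.52)
370.54 T = 17317  ⇒  T ≈ 46.73 °C

T_f ≈ 46.7 °C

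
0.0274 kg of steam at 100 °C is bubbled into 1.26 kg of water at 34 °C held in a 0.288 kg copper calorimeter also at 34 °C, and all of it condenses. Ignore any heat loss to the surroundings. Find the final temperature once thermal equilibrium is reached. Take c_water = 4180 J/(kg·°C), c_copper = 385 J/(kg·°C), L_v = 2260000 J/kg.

T_f ≈ 46.7 °C

Sum of m c ΔT and latent-heat terms is zero:
latent heat released on condensation: 0.0274·2260000 = 61924; condensate cools 100→T: 0.0274·4180·(T − 100) = 114.53(T − 100); water warms: 1.26·4180·(T − 34) = 5266.8(T − 34); copper cup: 0.288·385·(T − 34) = 110.88(T − 34)
5492.2 T = 61924 + 11453 + 182841 = 256218
T ≈ 46.65 °C, under the boiling point, so the assumption holds.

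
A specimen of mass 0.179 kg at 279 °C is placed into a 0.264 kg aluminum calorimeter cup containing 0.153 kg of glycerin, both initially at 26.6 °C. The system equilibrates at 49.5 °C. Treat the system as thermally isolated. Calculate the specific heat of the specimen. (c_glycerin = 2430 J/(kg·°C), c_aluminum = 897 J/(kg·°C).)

c ≈ 339 J/(kg·°C)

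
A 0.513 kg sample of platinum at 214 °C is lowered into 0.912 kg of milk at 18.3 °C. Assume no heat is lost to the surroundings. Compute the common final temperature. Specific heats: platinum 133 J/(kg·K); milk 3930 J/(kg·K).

T_f ≈ 22.0 °C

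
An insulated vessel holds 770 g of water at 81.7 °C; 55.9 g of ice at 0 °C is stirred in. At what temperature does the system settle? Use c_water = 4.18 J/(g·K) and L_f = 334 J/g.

T_f ≈ 70.8 °C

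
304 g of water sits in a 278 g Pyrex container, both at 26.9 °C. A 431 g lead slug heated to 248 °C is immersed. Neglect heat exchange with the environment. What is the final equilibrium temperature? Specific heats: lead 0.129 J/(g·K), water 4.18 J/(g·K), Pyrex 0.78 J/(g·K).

T_f ≈ 34.9 °C

Taking heat into each body as positive, Σ m c ΔT = 0:
431×0.129×(T − 248) + 304×4.18×(T − 26.9) + 278×0.78×(T − 26.9) = 0
(55.6 + 1270.7 + 216.84) T = 55.6×248 + 1270.7×26.9 + 216.84×26.9
T = 53804/1543.2 ≈ 34.87 °C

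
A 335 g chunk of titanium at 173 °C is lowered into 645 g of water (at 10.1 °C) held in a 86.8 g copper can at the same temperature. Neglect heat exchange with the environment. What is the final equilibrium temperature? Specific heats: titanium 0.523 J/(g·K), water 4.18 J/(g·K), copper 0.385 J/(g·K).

T_f ≈ 19.9 °C

T_f is the heat-capacity-weighted average of the initial temperatures:
T_f = (175.21·173 + 2696.1·10.1 + 33.42·10.1) / (175.21 + 2696.1 + 33.42)
    = 57879 / 2904.7 ≈ 19.93 °C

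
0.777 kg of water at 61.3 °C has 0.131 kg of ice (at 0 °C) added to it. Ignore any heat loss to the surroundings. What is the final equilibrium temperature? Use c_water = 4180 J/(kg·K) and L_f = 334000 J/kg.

Let T be the final temperature. ΣQ_i = 0:
latent heat to melt: 0.131·334000 = 43754; warm the meltwater: 547.58 T; water cools: 0.777·4180·(T − 61.3) = 3247.9(T − 61.3)
3795.4 T = 199094 − 43754 = 155340
T ≈ 40.93 °C. Since T > 0 °C, the all-ice-melts assumption holds.

T_f ≈ 40.9 °C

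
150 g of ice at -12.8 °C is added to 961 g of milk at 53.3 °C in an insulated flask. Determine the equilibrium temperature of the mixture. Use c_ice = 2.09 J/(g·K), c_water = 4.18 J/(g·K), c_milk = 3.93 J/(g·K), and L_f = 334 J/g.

Let T be the final temperature. ΣQ_i = 0:
ice -12.8→0 °C: 150×2.09×12.8 = 4012.8
  fusion: m_ice L_f = 150×334 = 50100
  meltwater 0→T: 150×4.18×T = 627 T
  milk cools: 961×3.93×(T − 53.3) = 3776.7(T − 53.3)
4403.7 T = 201300 − 54113 = 147187
T ≈ 33.42 °C. Since T > 0 °C, the all-ice-melts assumption holds.

T_f ≈ 33.4 °C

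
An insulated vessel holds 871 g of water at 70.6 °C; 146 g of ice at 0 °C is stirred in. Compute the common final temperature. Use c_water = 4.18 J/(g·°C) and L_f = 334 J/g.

T_f ≈ 49.0 °C

Sum of m c ΔT and latent-heat terms is zero:
melt ice: 146·334 = 48764
  meltwater 0→T: 146·4.18·T = 610.28 T
  water cools: 871·4.18·(T − 70.6) = 3640.8(T − 70.6)
4251.1 T = 257039 − 48764 = 208275
T ≈ 48.99 °C (positive, so assuming full melt was valid).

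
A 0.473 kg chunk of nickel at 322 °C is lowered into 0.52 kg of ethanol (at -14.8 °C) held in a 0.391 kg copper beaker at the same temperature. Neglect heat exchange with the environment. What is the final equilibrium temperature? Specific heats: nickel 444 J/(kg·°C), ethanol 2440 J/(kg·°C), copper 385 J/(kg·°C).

Energy conservation, ΣQ = 0:
0.473*444*(T − 322) + 0.52*2440*(T − (-14.8)) + 0.391*385*(T − (-14.8)) = 0
(210.01 + 1268.8 + 150.53) T = 210.01*322 + 1268.8*(-14.8) + 150.53*(-14.8)
T = 46618 / 1629.3 = 28.6 °C

T_f ≈ 28.6 °C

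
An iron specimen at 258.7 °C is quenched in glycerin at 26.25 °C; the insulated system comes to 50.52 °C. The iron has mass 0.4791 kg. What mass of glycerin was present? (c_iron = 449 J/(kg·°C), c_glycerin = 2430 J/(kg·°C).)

m ≈ 0.759 kg

|Q_iron| = |Q_glycerin|:
0.4791·449·(258.7 − 50.52) = m·2430·(50.52 − 26.25)
58976 m = 44783  ⇒  m ≈ 0.7593 kg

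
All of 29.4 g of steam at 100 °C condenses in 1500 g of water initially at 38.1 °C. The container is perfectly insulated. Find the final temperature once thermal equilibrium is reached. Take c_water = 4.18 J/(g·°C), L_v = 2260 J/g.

Heat gained plus heat lost sum to zero:
latent heat released on condensation: 29.4×2260 = 66444; condensed water 100 °C→T: 122.89(T − 100); original water: 6270(T − 38.1)
6392.9 T = 66444 + 12289 + 238887 = 317620
T ≈ 49.68 °C — below 100 °C, confirming all the steam condensed.

T_f ≈ 49.7 °C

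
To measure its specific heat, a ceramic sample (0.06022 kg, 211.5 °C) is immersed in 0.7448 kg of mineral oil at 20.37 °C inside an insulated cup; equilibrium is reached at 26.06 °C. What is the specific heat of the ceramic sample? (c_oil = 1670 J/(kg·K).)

c ≈ 634 J/(kg·K)

Heat lost by the ceramic sample = heat gained by the oil:
0.06022×c×(211.5 − 26.06) = 0.7448×1670×(26.06 − 20.37)
11.17 c = 7077.3  ⇒  c ≈ 633.8 J/(kg·K)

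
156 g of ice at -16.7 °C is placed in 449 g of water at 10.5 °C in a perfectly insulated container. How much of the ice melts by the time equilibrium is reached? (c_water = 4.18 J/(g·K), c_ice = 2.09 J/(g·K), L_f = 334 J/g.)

m_melted ≈ 42.7 g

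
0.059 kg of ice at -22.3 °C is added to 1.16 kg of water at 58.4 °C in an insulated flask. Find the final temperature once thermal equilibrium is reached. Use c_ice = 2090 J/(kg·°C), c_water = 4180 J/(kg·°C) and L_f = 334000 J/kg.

Setting the total heat transfer to zero:
ice -22.3→0 °C: 0.059×2090×22.3 = 2749.8; fusion: m_ice L_f = 0.059×334000 = 19706; meltwater 0→T: 0.059×4180×T = 246.62 T; water cools: 1.16×4180×(T − 58.4) = 4848.8(T − 58.4)
5095.4 T = 283170 − 22456 = 260714
T ≈ 51.17 °C — above 0 °C, consistent with complete melting.

T_f ≈ 51.2 °C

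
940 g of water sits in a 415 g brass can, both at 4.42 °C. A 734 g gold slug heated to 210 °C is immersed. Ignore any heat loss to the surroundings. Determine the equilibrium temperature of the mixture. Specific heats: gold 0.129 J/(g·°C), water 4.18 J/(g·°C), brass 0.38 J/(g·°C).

With ΣQ=0 the equilibrium temperature is the m·c-weighted mean:
T_f = (94.69×210 + 3929.2×4.42 + 157.7×4.42) / (94.69 + 3929.2 + 157.7)
    = 37948 / 4181.6 ≈ 9.08 °C

T_f ≈ 9.1 °C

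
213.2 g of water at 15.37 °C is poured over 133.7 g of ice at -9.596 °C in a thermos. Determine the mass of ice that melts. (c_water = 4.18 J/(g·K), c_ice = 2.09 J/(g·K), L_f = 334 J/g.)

Water can give up m c ΔT = 213.2·4.18·15.37 = 13697 J before reaching 0 °C.
Warming the ice to 0 °C takes 133.7·2.09·9.596 = 2681.4 J, leaving 11016 J for melting.
Melting all 133.7 g of ice would need 133.7·334 = 44656 J.
That's not enough to melt it all — equilibrium is at 0 °C with ice remaining.
m_melted·334 = 11016  ⇒  m_melted ≈ 32.98 g.

m_melted ≈ 33 g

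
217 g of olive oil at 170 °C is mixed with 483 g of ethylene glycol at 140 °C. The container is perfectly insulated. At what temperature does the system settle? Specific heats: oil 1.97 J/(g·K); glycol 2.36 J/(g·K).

T_f ≈ 148.2 °C

T_f = Σ m_i c_i T_i / Σ m_i c_i:
T_f = (427.49·170 + 1139.9·140) / (427.49 + 1139.9)
    = 232256 / 1567.4 ≈ 148.18 °C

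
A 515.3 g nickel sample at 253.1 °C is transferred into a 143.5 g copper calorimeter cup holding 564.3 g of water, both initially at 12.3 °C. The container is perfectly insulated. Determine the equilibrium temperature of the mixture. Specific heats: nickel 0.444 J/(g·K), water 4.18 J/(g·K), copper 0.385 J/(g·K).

T_f ≈ 33.1 °C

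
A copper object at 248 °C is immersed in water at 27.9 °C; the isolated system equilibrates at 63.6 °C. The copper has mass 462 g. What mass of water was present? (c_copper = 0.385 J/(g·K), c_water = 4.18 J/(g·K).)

m ≈ 220 g

Let T be the final temperature. ΣQ_i = 0:
462·0.385·(63.6 − 248) + m·4.18·(63.6 − 27.9) = 0
149.23 m = 32799
m = 32799/149.23 ≈ 219.8 g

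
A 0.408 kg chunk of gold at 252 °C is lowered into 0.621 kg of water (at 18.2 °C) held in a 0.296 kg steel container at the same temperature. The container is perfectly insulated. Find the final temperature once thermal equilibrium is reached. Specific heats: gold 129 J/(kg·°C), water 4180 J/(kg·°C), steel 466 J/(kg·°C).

Conservation of energy gives ΣQ = 0:
0.408×129×(T − 252) + 0.621×4180×(T − 18.2) + 0.296×466×(T − 18.2) = 0
52.63(T − 252) + 2595.8(T − 18.2) + 137.94(T − 18.2) = 0
(52.63 + 2595.8 + 137.94) T = 52.63×252 + 2595.8×18.2 + 137.94×18.2
T ≈ 22.62 °C

T_f ≈ 22.6 °C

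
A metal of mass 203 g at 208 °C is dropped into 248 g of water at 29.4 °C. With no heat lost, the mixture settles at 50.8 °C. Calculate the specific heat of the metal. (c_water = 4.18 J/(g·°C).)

Heat lost by the metal = heat gained by the water:
203×c×(208 − 50.8) = 248×4.18×(50.8 − 29.4)
31912 c = 22184  ⇒  c ≈ 0.6952 J/(g·°C)

c ≈ 0.695 J/(g·°C)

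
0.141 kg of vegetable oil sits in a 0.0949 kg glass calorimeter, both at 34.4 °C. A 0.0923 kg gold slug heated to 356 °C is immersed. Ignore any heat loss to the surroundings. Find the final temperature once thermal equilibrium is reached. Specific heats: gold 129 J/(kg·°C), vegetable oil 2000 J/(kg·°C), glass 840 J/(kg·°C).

T_f is the heat-capacity-weighted average of the initial temperatures:
T_f = (11.91*356 + 282*34.4 + 79.72*34.4) / (11.91 + 282 + 79.72)
    = 16682 / 373.62 ≈ 44.65 °C

T_f ≈ 44.6 °C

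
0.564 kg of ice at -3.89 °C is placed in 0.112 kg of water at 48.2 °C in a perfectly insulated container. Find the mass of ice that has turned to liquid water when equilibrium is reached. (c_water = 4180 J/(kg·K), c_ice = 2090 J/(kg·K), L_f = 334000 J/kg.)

m_melted ≈ 0.0538 kg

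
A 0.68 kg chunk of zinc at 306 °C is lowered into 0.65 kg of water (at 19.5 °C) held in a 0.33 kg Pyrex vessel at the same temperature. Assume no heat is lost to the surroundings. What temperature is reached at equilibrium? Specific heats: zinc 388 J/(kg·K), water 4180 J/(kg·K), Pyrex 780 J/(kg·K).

T_f ≈ 42.8 °C

Taking heat into each body as positive, Σ m c ΔT = 0:
0.68·388·(T − 306) + 0.65·4180·(T − 19.5) + 0.33·780·(T − 19.5) = 0
3238.2 T = 138736
T = 138736 / 3238.2 = 42.8 °C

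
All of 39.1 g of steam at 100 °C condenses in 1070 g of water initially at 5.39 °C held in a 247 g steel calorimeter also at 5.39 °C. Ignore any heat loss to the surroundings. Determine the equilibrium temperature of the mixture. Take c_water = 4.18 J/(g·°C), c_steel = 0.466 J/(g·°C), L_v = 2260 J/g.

Conservation of energy gives ΣQ = 0:
steam→water at 100 °C releases m L_v = 39.1·2260 = 88366
  condensate cools 100→T: 39.1·4.18·(T − 100) = 163.44(T − 100)
  original water: 4472.6(T − 5.39)
  steel cup: 247·0.466·(T − 5.39) = 115.1(T − 5.39)
4751.1 T = 88366 + 16344 + 24728 = 129438
T ≈ 27.24 °C, under the boiling point, so the assumption holds.

T_f ≈ 27.2 °C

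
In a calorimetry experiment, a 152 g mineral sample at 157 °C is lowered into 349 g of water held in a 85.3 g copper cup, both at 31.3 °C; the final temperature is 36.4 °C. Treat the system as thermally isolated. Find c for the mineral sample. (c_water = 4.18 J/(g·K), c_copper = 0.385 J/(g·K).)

Let T be the final temperature. ΣQ_i = 0:
152·c·(36.4 − 157) + 349·4.18·(36.4 − 31.3) + 85.3·0.385·(36.4 − 31.3) = 0
-18331 c = -7607.5
c = -7607.5/-18331 ≈ 0.415 J/(g·K)

c ≈ 0.415 J/(g·K)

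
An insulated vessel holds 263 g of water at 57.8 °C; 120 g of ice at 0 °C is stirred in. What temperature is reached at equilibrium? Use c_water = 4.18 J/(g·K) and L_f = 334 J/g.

Energy conservation, ΣQ = 0:
latent heat to melt: 120·334 = 40080; warm the meltwater: 501.6 T; water: 1099.3(T − 57.8)
1600.9 T = 63542 − 40080 = 23462
T ≈ 14.66 °C — above 0 °C, consistent with complete melting.

T_f ≈ 14.7 °C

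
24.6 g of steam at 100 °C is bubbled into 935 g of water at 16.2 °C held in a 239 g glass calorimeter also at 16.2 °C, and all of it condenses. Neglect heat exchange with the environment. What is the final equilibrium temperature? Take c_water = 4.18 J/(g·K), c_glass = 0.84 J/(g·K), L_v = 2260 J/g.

T_f ≈ 31.4 °C

Energy balance with sensible and latent terms:
steam→water at 100 °C releases m L_v = 24.6·2260 = 55596
  condensed water 100 °C→T: 102.83(T − 100)
  original water: 3908.3(T − 16.2)
  glass cup: 239·0.84·(T − 16.2) = 200.76(T − 16.2)
4211.9 T = 55596 + 10283 + 66567 = 132446
T ≈ 31.45 °C, under the boiling point, so the assumption holds.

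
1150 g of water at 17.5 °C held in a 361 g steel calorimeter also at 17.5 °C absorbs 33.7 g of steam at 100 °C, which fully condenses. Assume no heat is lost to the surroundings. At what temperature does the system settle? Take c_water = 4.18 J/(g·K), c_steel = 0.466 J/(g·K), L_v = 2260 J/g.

T_f ≈ 34.7 °C

Setting the total heat transfer to zero:
condense steam: −33.7×2260 = −76162; condensed water 100 °C→T: 140.87(T − 100); original water: 4807(T − 17.5); steel cup: 361×0.466×(T − 17.5) = 168.23(T − 17.5)
5116.1 T = 76162 + 14087 + 87066 = 177315
T ≈ 34.66 °C — below 100 °C, confirming all the steam condensed.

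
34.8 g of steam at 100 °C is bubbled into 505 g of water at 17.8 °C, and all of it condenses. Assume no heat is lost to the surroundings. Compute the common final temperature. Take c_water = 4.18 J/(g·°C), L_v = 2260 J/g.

T_f ≈ 58.0 °C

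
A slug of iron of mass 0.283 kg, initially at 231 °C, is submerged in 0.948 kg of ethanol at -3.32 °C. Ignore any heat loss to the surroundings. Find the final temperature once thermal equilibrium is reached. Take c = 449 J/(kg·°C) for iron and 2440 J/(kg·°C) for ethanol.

T_f ≈ 8.9 °C

Conservation of energy gives ΣQ = 0:
0.283×449×(T − 231) + 0.948×2440×(T − (-3.32)) = 0
127.07(T − 231) + 2313.1(T − (-3.32)) = 0
(127.07 + 2313.1) T = 127.07×231 + 2313.1×(-3.32)
T = 21673/2440.2 ≈ 8.88 °C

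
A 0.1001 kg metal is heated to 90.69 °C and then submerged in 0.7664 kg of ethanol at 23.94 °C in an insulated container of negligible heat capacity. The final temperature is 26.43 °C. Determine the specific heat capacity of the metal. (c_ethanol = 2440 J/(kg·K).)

m_s c (T_s − T_f) = m_ethanol c_ethanol (T_f − T_0):
0.1001·c·(90.69 − 26.43) = 0.7664·2440·(26.43 − 23.94)
6.432 c = 4656.3  ⇒  c ≈ 723.9 J/(kg·K)

c ≈ 724 J/(kg·K)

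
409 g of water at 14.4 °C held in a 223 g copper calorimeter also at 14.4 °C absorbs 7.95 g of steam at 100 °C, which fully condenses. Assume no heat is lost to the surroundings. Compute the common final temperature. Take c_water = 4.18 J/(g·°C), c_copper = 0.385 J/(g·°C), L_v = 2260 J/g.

Heat gained plus heat lost sum to zero:
latent heat released on condensation: 7.95×2260 = 17967; condensed water 100 °C→T: 33.23(T − 100); water warms: 409×4.18×(T − 14.4) = 1709.6(T − 14.4); cup: 85.86(T − 14.4)
1828.7 T = 17967 + 3323.1 + 25855 = 47145
T ≈ 25.78 °C, under the boiling point, so the assumption holds.

T_f ≈ 25.8 °C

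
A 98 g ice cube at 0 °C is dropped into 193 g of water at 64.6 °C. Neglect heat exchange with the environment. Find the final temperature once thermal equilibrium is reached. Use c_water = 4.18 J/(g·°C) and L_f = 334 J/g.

Energy balance with sensible and latent terms:
melt ice: 98×334 = 32732
  meltwater 0→T: 98×4.18×T = 409.64 T
  water: 806.74(T − 64.6)
1216.4 T = 52115 − 32732 = 19383
T ≈ 15.94 °C. Since T > 0 °C, the all-ice-melts assumption holds.

T_f ≈ 15.9 °C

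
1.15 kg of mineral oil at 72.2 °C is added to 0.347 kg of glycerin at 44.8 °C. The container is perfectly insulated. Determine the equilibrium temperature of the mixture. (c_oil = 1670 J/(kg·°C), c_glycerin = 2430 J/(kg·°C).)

T_f ≈ 63.8 °C

Heat gained plus heat lost sum to zero:
1.15·1670·(T − 72.2) + 0.347·2430·(T − 44.8) = 0
1920.5(T − 72.2) + 843.21(T − 44.8) = 0
2763.7 T = 176436
T ≈ 63.84 °C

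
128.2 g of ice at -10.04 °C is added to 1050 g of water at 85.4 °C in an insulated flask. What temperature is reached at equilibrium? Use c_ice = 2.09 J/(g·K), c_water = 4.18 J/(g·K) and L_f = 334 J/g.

Setting the total heat transfer to zero:
warm ice to 0 °C: 128.2×2.09×(0 − (-10.04)) = 2690.1; fusion: m_ice L_f = 128.2×334 = 42819; warm the meltwater: 535.88 T; water: 4389(T − 85.4)
4924.9 T = 374821 − 45509 = 329312
T ≈ 66.87 °C (positive, so assuming full melt was valid).

T_f ≈ 66.9 °C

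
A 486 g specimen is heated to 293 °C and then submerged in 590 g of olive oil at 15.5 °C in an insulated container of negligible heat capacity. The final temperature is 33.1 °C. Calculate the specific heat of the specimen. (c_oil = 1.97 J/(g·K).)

c ≈ 0.162 J/(g·K)

Setting the total heat transfer to zero:
486·c·(33.1 − 293) + 590·1.97·(33.1 − 15.5) = 0
-126311 c = -20456
c = -20456/-126311 ≈ 0.162 J/(g·K)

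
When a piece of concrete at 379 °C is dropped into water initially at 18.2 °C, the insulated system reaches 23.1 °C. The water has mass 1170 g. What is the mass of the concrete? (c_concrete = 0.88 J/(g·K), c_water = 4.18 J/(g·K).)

m ≈ 76.5 g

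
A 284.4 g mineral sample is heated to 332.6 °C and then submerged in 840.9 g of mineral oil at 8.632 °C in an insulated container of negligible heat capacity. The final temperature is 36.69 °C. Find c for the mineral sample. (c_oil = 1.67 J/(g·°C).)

c ≈ 0.468 J/(g·°C)

Heat lost by the mineral sample = heat gained by the oil:
284.4·c·(332.6 − 36.69) = 840.9·1.67·(36.69 − 8.632)
84157 c = 39402  ⇒  c ≈ 0.4682 J/(g·°C)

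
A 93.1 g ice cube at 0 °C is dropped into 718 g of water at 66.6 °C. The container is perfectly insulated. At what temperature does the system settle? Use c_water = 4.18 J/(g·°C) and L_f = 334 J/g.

T_f ≈ 49.8 °C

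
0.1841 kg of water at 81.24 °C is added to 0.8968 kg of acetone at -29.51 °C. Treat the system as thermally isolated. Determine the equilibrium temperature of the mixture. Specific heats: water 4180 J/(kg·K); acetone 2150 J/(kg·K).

T_f ≈ 2.1 °C

Taking heat into each body as positive, Σ m c ΔT = 0:
0.1841*4180*(T − 81.24) + 0.8968*2150*(T − (-29.51)) = 0
769.54(T − 81.24) + 1928.1(T − (-29.51)) = 0
(769.54 + 1928.1) T = 769.54*81.24 + 1928.1*(-29.51)
T = 5618.4/2697.7 ≈ 2.08 °C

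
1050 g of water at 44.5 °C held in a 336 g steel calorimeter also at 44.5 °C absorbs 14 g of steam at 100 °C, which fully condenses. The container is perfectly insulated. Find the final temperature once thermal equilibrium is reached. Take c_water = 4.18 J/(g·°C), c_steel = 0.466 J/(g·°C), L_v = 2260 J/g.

T_f ≈ 52.1 °C

Energy conservation, ΣQ = 0:
condense steam: −14×2260 = −31640; condensed water 100 °C→T: 58.52(T − 100); water warms: 1050×4.18×(T − 44.5) = 4389(T − 44.5); cup: 156.58(T − 44.5)
4604.1 T = 31640 + 5852 + 202278 = 239770
T ≈ 52.08 °C, under the boiling point, so the assumption holds.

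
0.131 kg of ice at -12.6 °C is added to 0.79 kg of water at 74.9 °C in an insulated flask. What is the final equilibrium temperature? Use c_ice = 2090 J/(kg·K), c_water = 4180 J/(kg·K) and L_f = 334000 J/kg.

Setting the total heat transfer to zero:
warm ice to 0 °C: 0.131×2090×(0 − (-12.6)) = 3449.8; fusion: m_ice L_f = 0.131×334000 = 43754; meltwater 0→T: 0.131×4180×T = 547.58 T; water: 3302.2(T − 74.9)
3849.8 T = 247335 − 47204 = 200131
T ≈ 51.99 °C — above 0 °C, consistent with complete melting.

T_f ≈ 52.0 °C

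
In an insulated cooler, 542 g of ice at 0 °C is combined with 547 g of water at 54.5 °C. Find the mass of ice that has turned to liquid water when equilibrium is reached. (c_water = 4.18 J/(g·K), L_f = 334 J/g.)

m_melted ≈ 373 g

Cooling the water to 0 °C releases 547×4.18×54.5 = 124612 J.
To melt every bit of ice: 542×334 = 181028 J.
124612 J < 181028 J, so only part of the ice melts and the system sits at 0 °C.
m_melt = 124612 / L_f = 373.1 g.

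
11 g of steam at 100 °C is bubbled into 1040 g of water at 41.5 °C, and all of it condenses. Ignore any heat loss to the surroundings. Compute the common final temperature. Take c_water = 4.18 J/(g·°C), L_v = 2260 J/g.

Conservation of energy gives ΣQ = 0:
steam→water at 100 °C releases m L_v = 11×2260 = 24860; condensed water 100 °C→T: 45.98(T − 100); water warms: 1040×4.18×(T − 41.5) = 4347.2(T − 41.5)
4393.2 T = 24860 + 4598 + 180409 = 209867
T ≈ 47.77 °C — below 100 °C, confirming all the steam condensed.

T_f ≈ 47.8 °C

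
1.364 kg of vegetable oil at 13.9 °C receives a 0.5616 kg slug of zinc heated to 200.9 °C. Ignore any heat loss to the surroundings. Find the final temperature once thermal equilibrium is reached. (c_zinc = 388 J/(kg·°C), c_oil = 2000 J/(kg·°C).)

T_f ≈ 27.7 °C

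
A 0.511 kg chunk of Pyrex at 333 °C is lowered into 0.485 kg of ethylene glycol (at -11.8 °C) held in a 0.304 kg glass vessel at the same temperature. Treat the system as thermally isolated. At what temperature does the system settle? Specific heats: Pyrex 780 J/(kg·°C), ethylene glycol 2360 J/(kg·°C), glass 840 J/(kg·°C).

T_f ≈ 64.6 °C

Setting the total heat transfer to zero:
0.511×780×(T − 333) + 0.485×2360×(T − (-11.8)) + 0.304×840×(T − (-11.8)) = 0
1798.5 T = 116208
T = 116208 / 1798.5 = 64.6 °C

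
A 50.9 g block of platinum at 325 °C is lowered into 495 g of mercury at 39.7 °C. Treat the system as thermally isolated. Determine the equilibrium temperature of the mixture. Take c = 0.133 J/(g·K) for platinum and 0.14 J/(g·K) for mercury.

Conservation of energy gives ΣQ = 0:
50.9*0.133*(T − 325) + 495*0.14*(T − 39.7) = 0
(6.77 + 69.3) T = 6.77*325 + 69.3*39.7
T ≈ 65.09 °C

T_f ≈ 65.1 °C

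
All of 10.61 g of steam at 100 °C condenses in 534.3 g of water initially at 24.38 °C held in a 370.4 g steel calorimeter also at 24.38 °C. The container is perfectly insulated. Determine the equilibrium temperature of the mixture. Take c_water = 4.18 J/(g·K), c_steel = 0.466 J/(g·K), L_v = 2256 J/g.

T_f ≈ 35.5 °C

Taking heat into each body as positive, Σ m c ΔT = 0:
latent heat released on condensation: 10.61×2256 = 23936; condensed water 100 °C→T: 44.35(T − 100); original water: 2233.4(T − 24.38); steel cup: 370.4×0.466×(T − 24.38) = 172.61(T − 24.38)
2450.3 T = 23936 + 4435 + 58658 = 87029
T ≈ 35.52 °C (< 100 °C, so full condensation is consistent).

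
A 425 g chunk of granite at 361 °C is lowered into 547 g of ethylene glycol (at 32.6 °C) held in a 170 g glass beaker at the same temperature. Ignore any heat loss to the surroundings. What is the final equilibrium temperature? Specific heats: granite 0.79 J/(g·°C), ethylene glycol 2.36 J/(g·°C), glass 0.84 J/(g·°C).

T_f = Σ m_i c_i T_i / Σ m_i c_i:
T_f = (335.75*361 + 1290.9*32.6 + 142.8*32.6) / (335.75 + 1290.9 + 142.8)
    = 167945 / 1769.5 ≈ 94.91 °C

T_f ≈ 94.9 °C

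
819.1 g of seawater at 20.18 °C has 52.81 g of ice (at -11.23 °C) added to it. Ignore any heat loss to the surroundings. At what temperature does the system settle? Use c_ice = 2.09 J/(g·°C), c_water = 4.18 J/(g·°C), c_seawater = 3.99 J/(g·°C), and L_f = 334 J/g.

T_f ≈ 13.5 °C

Sum of m c ΔT and latent-heat terms is zero:
ice -11.23→0 °C: 52.81×2.09×11.23 = 1239.5
  fusion: m_ice L_f = 52.81×334 = 17639
  meltwater 0→T: 52.81×4.18×T = 220.75 T
  seawater: 3268.2(T − 20.18)
3489 T = 65952 − 18878 = 47074
T ≈ 13.49 °C. Since T > 0 °C, the all-ice-melts assumption holds.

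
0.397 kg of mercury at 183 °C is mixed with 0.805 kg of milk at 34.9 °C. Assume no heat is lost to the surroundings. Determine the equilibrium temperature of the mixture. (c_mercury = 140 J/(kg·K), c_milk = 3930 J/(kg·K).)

T_f ≈ 37.5 °C

Energy conservation, ΣQ = 0:
0.397·140·(T − 183) + 0.805·3930·(T − 34.9) = 0
55.58(T − 183) + 3163.7(T − 34.9) = 0
3219.2 T = 120583
T = 120583/3219.2 ≈ 37.46 °C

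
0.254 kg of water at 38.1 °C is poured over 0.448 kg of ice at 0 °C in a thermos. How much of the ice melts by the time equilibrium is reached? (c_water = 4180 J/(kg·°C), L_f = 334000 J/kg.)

Cooling the water to 0 °C releases 0.254·4180·38.1 = 40452 J.
Melting all 0.448 kg of ice would need 0.448·334000 = 149632 J.
Since 40452 < 149632 J, not all the ice melts; equilibrium is at 0 °C.
Mass melted = 40452/334000 ≈ 0.1211 kg.

m_melted ≈ 0.121 kg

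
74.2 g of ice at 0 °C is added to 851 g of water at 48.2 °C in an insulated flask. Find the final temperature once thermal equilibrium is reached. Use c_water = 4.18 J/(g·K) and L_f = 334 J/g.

T_f ≈ 37.9 °C

Setting the total heat transfer to zero:
latent heat to melt: 74.2×334 = 24783; meltwater 0→T: 74.2×4.18×T = 310.16 T; water cools: 851×4.18×(T − 48.2) = 3557.2(T − 48.2)
3867.3 T = 171456 − 24783 = 146673
T ≈ 37.93 °C (positive, so assuming full melt was valid).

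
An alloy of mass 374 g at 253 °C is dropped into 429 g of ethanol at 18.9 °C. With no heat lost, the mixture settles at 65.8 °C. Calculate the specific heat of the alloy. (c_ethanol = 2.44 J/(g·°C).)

m_s c (T_s − T_f) = m_ethanol c_ethanol (T_f − T_0):
374×c×(253 − 65.8) = 429×2.44×(65.8 − 18.9)
70013 c = 49093  ⇒  c ≈ 0.7012 J/(g·°C)

c ≈ 0.701 J/(g·°C)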